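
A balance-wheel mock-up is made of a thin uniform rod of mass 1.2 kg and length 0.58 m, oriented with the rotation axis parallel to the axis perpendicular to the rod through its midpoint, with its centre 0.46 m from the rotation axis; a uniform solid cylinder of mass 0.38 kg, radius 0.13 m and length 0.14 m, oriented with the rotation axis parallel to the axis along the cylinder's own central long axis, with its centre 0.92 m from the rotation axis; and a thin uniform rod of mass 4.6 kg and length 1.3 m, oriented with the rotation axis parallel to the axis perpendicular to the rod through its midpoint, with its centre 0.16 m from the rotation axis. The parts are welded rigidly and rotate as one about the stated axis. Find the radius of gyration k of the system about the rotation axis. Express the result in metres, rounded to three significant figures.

Thin rod: I_cm = (1/12)ML² = (1/12)(1.2)(0.58)² = 0.03364 kg m^2; centre at d = 0.46 m, so I = I_cm + Md² gives I = 0.03364 + (1.2)(0.46)² = 0.28756 kg m^2.
Solid cylinder: I_cm = (1/2)MR² = (1/2)(0.38)(0.13)² = 0.003211 kg m^2; centre at d = 0.92 m, so I = I_cm + Md² gives I = 0.003211 + (0.38)(0.92)² = 0.32484 kg m^2.
Thin rod: I_cm = (1/12)ML² = (1/12)(4.6)(1.3)² = 0.64783 kg m^2; centre at d = 0.16 m, so I = I_cm + Md² gives I = 0.64783 + (4.6)(0.16)² = 0.76559 kg m^2.
Total I = 1.378 kg m^2; total mass M = 6.18 kg.
k = √(I/M) = √(1.378/6.18) = 0.4722 m.

0.472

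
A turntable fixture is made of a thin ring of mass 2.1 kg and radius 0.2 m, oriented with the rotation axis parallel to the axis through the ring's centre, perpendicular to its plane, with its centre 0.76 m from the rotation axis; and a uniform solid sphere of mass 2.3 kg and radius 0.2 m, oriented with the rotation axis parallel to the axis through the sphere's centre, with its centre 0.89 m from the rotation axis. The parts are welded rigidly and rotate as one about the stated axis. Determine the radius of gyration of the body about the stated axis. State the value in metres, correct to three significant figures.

Thin ring: I_cm = MR² = (2.1)(0.2)² = 0.084 kg m^2; centre at d = 0.76 m, so the parallel axis theorem gives I = 0.084 + (2.1)(0.76)² = 1.297 kg m^2.
Solid sphere: I_cm = (2/5)MR² = (2/5)(2.3)(0.2)² = 0.0368 kg m^2; centre at d = 0.89 m, so the parallel axis theorem gives I = 0.0368 + (2.3)(0.89)² = 1.8586 kg m^2.
Total I = 3.1556 kg m^2; total mass M = 4.4 kg.
k = √(I/M) = √(3.1556/4.4) = 0.84686 m.

0.847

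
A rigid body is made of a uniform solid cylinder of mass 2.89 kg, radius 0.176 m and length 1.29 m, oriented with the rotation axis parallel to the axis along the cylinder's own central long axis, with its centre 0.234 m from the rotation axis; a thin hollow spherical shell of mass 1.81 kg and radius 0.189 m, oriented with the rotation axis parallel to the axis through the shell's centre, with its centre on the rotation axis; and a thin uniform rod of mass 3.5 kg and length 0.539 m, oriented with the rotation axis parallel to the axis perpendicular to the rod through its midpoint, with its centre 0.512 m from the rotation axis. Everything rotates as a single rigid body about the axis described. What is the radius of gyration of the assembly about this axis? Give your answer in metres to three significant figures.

0.390

Solid cylinder: I_cm = (1/2)MR² = (1/2)(2.89)(0.176)² = 0.04476 kg·m²; centre at d = 0.234 m, so I = I_cm + Md² gives I = 0.04476 + (2.89)(0.234)² = 0.20301 kg·m².
Spherical shell: I_cm = (2/3)MR² = (2/3)(1.81)(0.189)² = 0.043103 kg·m²; axis through the centre, so I = 0.043103 kg·m².
Thin rod: I_cm = (1/12)ML² = (1/12)(3.5)(0.539)² = 0.084735 kg·m²; centre at d = 0.512 m, so I = I_cm + Md² gives I = 0.084735 + (3.5)(0.512)² = 1.0022 kg·m².
Total I = 1.2483 kg·m²; total mass M = 8.2 kg.
k = √(I/M) = √(1.2483/8.2) = 0.39018 m.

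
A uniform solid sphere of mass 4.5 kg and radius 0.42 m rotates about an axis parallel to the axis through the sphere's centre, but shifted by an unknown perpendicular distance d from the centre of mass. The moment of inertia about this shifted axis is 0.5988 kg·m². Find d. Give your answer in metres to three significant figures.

About the centre-of-mass axis, I_cm = (2/5)MR² = (2/5)(4.5)(0.42)² = 0.31752 kg·m².
Parallel axis theorem: I = I_cm + Md², so Md² = 0.5988 − 0.31752 = 0.28128 kg·m².
d = √(0.28128 / 4.5) = 0.25001 m.

0.250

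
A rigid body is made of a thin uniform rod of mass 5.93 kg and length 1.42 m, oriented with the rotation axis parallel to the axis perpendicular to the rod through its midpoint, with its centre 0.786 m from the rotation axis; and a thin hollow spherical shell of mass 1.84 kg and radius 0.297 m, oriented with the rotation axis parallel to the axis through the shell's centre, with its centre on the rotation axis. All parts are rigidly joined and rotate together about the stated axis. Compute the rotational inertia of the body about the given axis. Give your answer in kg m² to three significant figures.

4.77

Thin rod: I_cm = (1/12)ML² = (1/12)(5.93)(1.42)² = 0.99644 kg m²; centre at d = 0.786 m, so I = I_cm + Md² gives I = 0.99644 + (5.93)(0.786)² = 4.66 kg m².
Spherical shell: I_cm = (2/3)MR² = (2/3)(1.84)(0.297)² = 0.1082 kg m²; axis through the centre, so I = 0.1082 kg m².
Total I = 4.66 + 0.1082 = 4.7682 kg m².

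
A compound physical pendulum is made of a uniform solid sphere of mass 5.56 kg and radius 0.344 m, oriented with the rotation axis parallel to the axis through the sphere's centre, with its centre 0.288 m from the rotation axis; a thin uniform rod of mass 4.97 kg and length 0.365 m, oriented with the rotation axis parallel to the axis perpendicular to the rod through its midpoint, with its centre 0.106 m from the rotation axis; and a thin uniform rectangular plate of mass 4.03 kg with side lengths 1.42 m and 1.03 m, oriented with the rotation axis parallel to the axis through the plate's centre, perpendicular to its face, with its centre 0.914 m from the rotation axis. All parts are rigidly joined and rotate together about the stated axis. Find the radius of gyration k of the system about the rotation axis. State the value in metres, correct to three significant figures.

Solid sphere: I_cm = (2/5)MR² = (2/5)(5.56)(0.344)² = 0.26318 kg·m²; centre at d = 0.288 m, so I = I_cm + Md² gives I = 0.26318 + (5.56)(0.288)² = 0.72435 kg·m².
Thin rod: I_cm = (1/12)ML² = (1/12)(4.97)(0.365)² = 0.055177 kg·m²; centre at d = 0.106 m, so I = I_cm + Md² gives I = 0.055177 + (4.97)(0.106)² = 0.11102 kg·m².
Rectangular plate: I_cm = (1/12)M(a²+b²) = (1/12)(4.03)[(1.42)² + (1.03)²] = 1.0335 kg·m²; centre at d = 0.914 m, so I = I_cm + Md² gives I = 1.0335 + (4.03)(0.914)² = 4.4001 kg·m².
Total I = 5.2355 kg·m²; total mass M = 14.56 kg.
k = √(I/M) = √(5.2355/14.56) = 0.59965 m.

0.600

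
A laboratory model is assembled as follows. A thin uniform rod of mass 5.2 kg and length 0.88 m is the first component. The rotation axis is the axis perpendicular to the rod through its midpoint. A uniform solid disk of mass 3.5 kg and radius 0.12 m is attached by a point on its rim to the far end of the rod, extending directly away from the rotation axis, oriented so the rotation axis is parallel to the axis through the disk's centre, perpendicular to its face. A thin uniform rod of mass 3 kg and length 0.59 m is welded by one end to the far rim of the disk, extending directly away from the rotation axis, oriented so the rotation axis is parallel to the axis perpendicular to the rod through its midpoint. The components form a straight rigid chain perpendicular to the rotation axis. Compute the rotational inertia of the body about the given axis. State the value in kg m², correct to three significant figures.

4.40

Thin rod: I_cm = (1/12)ML² = (1/12)(5.2)(0.88)² = 0.33557 kg m²; axis through the centre, so I = 0.33557 kg m².
Solid disk: I_cm = (1/2)MR² = (1/2)(3.5)(0.12)² = 0.0252 kg m²; centre at d = 0.44 + 0.12 = 0.56 m, so I = I_cm + Md² gives I = 0.0252 + (3.5)(0.56)² = 1.1228 kg m².
Thin rod: I_cm = (1/12)ML² = (1/12)(3)(0.59)² = 0.087025 kg m²; centre at d = 0.44 + 0.12 + 0.12 + 0.295 = 0.975 m, so I = I_cm + Md² gives I = 0.087025 + (3)(0.975)² = 2.9389 kg m².
Total I = 0.33557 + 1.1228 + 2.9389 = 4.3973 kg m².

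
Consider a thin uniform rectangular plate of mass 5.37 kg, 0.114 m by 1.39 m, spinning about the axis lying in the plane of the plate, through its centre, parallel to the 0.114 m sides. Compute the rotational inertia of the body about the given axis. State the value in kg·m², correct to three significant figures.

0.865

I_cm = (1/12)Mb² = (1/12)(5.37)(1.39)² = 0.86461 kg·m²; axis through the centre, so I = 0.86461 kg·m².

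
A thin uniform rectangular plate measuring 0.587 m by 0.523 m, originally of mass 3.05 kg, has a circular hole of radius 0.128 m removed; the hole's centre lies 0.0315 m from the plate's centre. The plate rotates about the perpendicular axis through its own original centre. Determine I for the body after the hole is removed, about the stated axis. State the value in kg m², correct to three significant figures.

0.152

Unpierced body about its centre: I₀ = (1/12)M(a²+b²) = (1/12)(3.05)[(0.587)² + (0.523)²] = 0.1571 kg m².
The removed disk has mass m = M·πr²/(ab) = (3.05)·π(0.128)²/(0.587·0.523) = 0.51136 kg (same uniform areal density).
Its moment of inertia about the rotation axis (parallel-axis theorem): I_hole = (1/2)mr² + md² = (1/2)(0.51136)(0.128)² + (0.51136)(0.0315)² = 0.0046965 kg m².
Treating the hole as negative mass, I = I₀ − I_hole = 0.1571 − 0.0046965 = 0.1524 kg m².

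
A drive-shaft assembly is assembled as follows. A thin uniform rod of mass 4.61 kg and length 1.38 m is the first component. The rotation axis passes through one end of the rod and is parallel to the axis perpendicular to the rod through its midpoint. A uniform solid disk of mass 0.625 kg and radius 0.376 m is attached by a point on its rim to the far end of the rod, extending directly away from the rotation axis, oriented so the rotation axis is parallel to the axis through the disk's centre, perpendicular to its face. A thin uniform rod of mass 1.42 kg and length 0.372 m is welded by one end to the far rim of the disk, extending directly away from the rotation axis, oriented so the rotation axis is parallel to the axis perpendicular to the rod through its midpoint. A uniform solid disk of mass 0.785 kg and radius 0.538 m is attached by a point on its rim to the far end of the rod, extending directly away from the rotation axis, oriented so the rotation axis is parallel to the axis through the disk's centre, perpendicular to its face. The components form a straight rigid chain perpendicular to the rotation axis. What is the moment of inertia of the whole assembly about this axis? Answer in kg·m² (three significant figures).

Thin rod: I_cm = (1/12)ML² = (1/12)(4.61)(1.38)² = 0.73161 kg·m²; centre at d = 0.69 m, so I = I_cm + Md² gives I = 0.73161 + (4.61)(0.69)² = 2.9264 kg·m².
Solid disk: I_cm = (1/2)MR² = (1/2)(0.625)(0.376)² = 0.04418 kg·m²; centre at d = 0.69 + 0.69 + 0.376 = 1.756 m, so I = I_cm + Md² gives I = 0.04418 + (0.625)(1.756)² = 1.9714 kg·m².
Thin rod: I_cm = (1/12)ML² = (1/12)(1.42)(0.372)² = 0.016375 kg·m²; centre at d = 0.69 + 0.69 + 0.376 + 0.376 + 0.186 = 2.318 m, so I = I_cm + Md² gives I = 0.016375 + (1.42)(2.318)² = 7.6462 kg·m².
Solid disk: I_cm = (1/2)MR² = (1/2)(0.785)(0.538)² = 0.11361 kg·m²; centre at d = 0.69 + 0.69 + 0.376 + 0.376 + 0.186 + 0.186 + 0.538 = 3.042 m, so I = I_cm + Md² gives I = 0.11361 + (0.785)(3.042)² = 7.3778 kg·m².
Total I = 2.9264 + 1.9714 + 7.6462 + 7.3778 = 19.922 kg·m².

19.9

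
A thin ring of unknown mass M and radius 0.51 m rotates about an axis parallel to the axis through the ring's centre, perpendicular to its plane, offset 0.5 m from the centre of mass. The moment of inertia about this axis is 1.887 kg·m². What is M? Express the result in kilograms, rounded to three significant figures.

3.70

I = I_cm + Md² = MR² + Md² = M·[1·(0.51)² + (0.5)²] = M·0.5101.
So M = 1.887 / 0.5101 = 3.6993 kg.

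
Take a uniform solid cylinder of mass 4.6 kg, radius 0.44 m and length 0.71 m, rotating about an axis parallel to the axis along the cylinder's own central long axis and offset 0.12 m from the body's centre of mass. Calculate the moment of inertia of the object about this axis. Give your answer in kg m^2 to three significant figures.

I_cm = (1/2)MR² = (1/2)(4.6)(0.44)² = 0.44528 kg m^2; centre at d = 0.12 m, so the parallel axis theorem gives I = 0.44528 + (4.6)(0.12)² = 0.51152 kg m^2.

0.512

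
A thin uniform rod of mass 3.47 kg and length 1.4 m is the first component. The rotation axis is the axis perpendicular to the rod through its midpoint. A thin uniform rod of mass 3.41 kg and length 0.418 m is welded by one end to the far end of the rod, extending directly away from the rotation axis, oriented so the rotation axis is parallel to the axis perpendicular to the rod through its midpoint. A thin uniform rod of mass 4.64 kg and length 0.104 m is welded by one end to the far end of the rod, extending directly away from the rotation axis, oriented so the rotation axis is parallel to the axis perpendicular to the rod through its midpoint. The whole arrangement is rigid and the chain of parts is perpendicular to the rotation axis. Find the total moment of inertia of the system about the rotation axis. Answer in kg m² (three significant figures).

Thin rod: I_cm = (1/12)ML² = (1/12)(3.47)(1.4)² = 0.56677 kg m²; axis through the centre, so I = 0.56677 kg m².
Thin rod: I_cm = (1/12)ML² = (1/12)(3.41)(0.418)² = 0.049651 kg m²; centre at d = 0.7 + 0.209 = 0.909 m, so I = I_cm + Md² gives I = 0.049651 + (3.41)(0.909)² = 2.8673 kg m².
Thin rod: I_cm = (1/12)ML² = (1/12)(4.64)(0.104)² = 0.0041822 kg m²; centre at d = 0.7 + 0.209 + 0.209 + 0.052 = 1.17 m, so I = I_cm + Md² gives I = 0.0041822 + (4.64)(1.17)² = 6.3559 kg m².
Total I = 0.56677 + 2.8673 + 6.3559 = 9.7899 kg m².

9.79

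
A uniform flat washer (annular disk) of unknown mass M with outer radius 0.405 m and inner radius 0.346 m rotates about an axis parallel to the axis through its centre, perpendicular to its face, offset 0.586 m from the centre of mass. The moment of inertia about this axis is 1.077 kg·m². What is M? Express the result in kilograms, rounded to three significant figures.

2.22

I = I_cm + Md² = (1/2)M(R²+r²) + Md² = M·[0.5·[(0.405)² + (0.346)²] + (0.586)²] = M·0.48527.
So M = 1.077 / 0.48527 = 2.2194 kg.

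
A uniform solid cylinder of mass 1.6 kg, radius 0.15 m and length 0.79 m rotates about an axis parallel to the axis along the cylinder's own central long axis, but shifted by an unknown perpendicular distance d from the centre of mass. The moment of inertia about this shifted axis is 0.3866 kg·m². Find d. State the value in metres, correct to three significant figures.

0.480

About the centre-of-mass axis, I_cm = (1/2)MR² = (1/2)(1.6)(0.15)² = 0.018 kg·m².
Parallel axis theorem: I = I_cm + Md², so Md² = 0.3866 − 0.018 = 0.3686 kg·m².
d = √(0.3686 / 1.6) = 0.47997 m.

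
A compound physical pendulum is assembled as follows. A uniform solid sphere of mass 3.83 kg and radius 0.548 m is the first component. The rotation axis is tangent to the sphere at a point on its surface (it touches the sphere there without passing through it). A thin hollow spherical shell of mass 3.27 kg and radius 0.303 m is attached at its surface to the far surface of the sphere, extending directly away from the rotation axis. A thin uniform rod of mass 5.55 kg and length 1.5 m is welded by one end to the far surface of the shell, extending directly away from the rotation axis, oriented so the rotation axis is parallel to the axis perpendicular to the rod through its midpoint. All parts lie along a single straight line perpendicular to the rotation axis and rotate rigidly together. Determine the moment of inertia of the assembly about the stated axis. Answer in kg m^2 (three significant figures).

Solid sphere: I_cm = (2/5)MR² = (2/5)(3.83)(0.548)² = 0.46007 kg m^2; centre at d = 0.548 m, so I = I_cm + Md² gives I = 0.46007 + (3.83)(0.548)² = 1.6102 kg m^2.
Spherical shell: I_cm = (2/3)MR² = (2/3)(3.27)(0.303)² = 0.20014 kg m^2; centre at d = 0.548 + 0.548 + 0.303 = 1.399 m, so I = I_cm + Md² gives I = 0.20014 + (3.27)(1.399)² = 6.6002 kg m^2.
Thin rod: I_cm = (1/12)ML² = (1/12)(5.55)(1.5)² = 1.0406 kg m^2; centre at d = 0.548 + 0.548 + 0.303 + 0.303 + 0.75 = 2.452 m, so I = I_cm + Md² gives I = 1.0406 + (5.55)(2.452)² = 34.409 kg m^2.
Total I = 1.6102 + 6.6002 + 34.409 = 42.619 kg m^2.

42.6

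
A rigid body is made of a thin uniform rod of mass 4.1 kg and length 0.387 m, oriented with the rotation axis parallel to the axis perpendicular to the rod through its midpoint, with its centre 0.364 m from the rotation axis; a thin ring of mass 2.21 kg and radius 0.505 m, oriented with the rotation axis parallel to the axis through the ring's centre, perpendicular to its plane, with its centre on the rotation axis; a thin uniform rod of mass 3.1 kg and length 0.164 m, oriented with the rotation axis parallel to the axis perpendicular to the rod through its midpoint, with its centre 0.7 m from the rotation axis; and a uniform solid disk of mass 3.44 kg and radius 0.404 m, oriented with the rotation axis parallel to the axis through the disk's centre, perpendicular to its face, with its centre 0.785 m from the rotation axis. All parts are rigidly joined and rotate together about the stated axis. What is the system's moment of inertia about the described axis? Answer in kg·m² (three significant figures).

Thin rod: I_cm = (1/12)ML² = (1/12)(4.1)(0.387)² = 0.051171 kg·m²; centre at d = 0.364 m, so the parallel axis theorem gives I = 0.051171 + (4.1)(0.364)² = 0.5944 kg·m².
Thin ring: I_cm = MR² = (2.21)(0.505)² = 0.56361 kg·m²; axis through the centre, so I = 0.56361 kg·m².
Thin rod: I_cm = (1/12)ML² = (1/12)(3.1)(0.164)² = 0.0069481 kg·m²; centre at d = 0.7 m, so the parallel axis theorem gives I = 0.0069481 + (3.1)(0.7)² = 1.5259 kg·m².
Solid disk: I_cm = (1/2)MR² = (1/2)(3.44)(0.404)² = 0.28073 kg·m²; centre at d = 0.785 m, so the parallel axis theorem gives I = 0.28073 + (3.44)(0.785)² = 2.4005 kg·m².
Total I = 0.5944 + 0.56361 + 1.5259 + 2.4005 = 5.0845 kg·m².

5.08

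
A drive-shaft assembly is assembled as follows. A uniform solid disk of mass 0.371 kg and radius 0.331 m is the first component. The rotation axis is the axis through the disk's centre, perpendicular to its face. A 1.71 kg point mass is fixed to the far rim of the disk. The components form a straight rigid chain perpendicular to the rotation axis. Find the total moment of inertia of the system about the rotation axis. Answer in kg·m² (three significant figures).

Solid disk: I_cm = (1/2)MR² = (1/2)(0.371)(0.331)² = 0.020324 kg·m²; axis through the centre, so I = 0.020324 kg·m².
Point mass: I_cm = 0; centre at d = 0.331 m, so the parallel axis theorem gives I = 0 + (1.71)(0.331)² = 0.18735 kg·m².
Total I = 0.020324 + 0.18735 = 0.20767 kg·m².

0.208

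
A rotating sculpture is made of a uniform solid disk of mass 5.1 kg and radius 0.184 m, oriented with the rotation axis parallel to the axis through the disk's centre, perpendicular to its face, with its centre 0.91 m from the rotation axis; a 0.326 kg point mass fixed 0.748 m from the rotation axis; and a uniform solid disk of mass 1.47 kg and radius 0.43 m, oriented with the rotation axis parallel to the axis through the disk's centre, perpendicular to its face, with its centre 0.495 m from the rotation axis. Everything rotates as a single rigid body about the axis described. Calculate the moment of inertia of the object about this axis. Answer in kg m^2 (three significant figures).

Solid disk: I_cm = (1/2)MR² = (1/2)(5.1)(0.184)² = 0.086333 kg m^2; centre at d = 0.91 m, so I = I_cm + Md² gives I = 0.086333 + (5.1)(0.91)² = 4.3096 kg m^2.
Point mass: I_cm = 0; centre at d = 0.748 m, so I = I_cm + Md² gives I = 0 + (0.326)(0.748)² = 0.1824 kg m^2.
Solid disk: I_cm = (1/2)MR² = (1/2)(1.47)(0.43)² = 0.1359 kg m^2; centre at d = 0.495 m, so I = I_cm + Md² gives I = 0.1359 + (1.47)(0.495)² = 0.49609 kg m^2.
Total I = 4.3096 + 0.1824 + 0.49609 = 4.9881 kg m^2.

4.99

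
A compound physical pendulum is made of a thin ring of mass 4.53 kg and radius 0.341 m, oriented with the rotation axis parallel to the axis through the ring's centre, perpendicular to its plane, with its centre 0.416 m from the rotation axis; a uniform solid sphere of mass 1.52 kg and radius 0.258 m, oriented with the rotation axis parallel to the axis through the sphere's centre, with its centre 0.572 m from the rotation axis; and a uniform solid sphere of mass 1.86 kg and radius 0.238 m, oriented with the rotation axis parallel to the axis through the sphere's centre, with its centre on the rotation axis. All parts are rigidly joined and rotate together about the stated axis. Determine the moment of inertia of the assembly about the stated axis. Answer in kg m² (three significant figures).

1.89

Thin ring: I_cm = MR² = (4.53)(0.341)² = 0.52675 kg m²; centre at d = 0.416 m, so the parallel axis theorem gives I = 0.52675 + (4.53)(0.416)² = 1.3107 kg m².
Solid sphere: I_cm = (2/5)MR² = (2/5)(1.52)(0.258)² = 0.040471 kg m²; centre at d = 0.572 m, so the parallel axis theorem gives I = 0.040471 + (1.52)(0.572)² = 0.53779 kg m².
Solid sphere: I_cm = (2/5)MR² = (2/5)(1.86)(0.238)² = 0.042143 kg m²; axis through the centre, so I = 0.042143 kg m².
Total I = 1.3107 + 0.53779 + 0.042143 = 1.8906 kg m².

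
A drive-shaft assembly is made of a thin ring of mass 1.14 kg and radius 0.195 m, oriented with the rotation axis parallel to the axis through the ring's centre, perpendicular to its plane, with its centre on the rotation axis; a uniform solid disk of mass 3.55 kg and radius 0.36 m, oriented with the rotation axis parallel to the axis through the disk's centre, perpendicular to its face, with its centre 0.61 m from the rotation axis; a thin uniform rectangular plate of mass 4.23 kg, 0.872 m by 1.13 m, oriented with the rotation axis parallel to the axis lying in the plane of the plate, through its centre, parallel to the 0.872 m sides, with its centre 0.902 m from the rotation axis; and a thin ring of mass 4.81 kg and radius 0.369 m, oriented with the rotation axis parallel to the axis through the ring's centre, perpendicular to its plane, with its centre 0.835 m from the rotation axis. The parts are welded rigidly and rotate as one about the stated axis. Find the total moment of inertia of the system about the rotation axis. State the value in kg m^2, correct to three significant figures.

Thin ring: I_cm = MR² = (1.14)(0.195)² = 0.043348 kg m^2; axis through the centre, so I = 0.043348 kg m^2.
Solid disk: I_cm = (1/2)MR² = (1/2)(3.55)(0.36)² = 0.23004 kg m^2; centre at d = 0.61 m, so I = I_cm + Md² gives I = 0.23004 + (3.55)(0.61)² = 1.551 kg m^2.
Rectangular plate: I_cm = (1/12)Mb² = (1/12)(4.23)(1.13)² = 0.45011 kg m^2; centre at d = 0.902 m, so I = I_cm + Md² gives I = 0.45011 + (4.23)(0.902)² = 3.8917 kg m^2.
Thin ring: I_cm = MR² = (4.81)(0.369)² = 0.65493 kg m^2; centre at d = 0.835 m, so I = I_cm + Md² gives I = 0.65493 + (4.81)(0.835)² = 4.0086 kg m^2.
Total I = 0.043348 + 1.551 + 3.8917 + 4.0086 = 9.4946 kg m^2.

9.49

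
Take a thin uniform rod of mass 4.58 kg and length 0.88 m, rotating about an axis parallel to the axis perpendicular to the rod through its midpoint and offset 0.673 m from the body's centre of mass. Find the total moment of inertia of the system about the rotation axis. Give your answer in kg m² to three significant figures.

2.37

I_cm = (1/12)ML² = (1/12)(4.58)(0.88)² = 0.29556 kg m²; centre at d = 0.673 m, so the parallel axis theorem gives I = 0.29556 + (4.58)(0.673)² = 2.37 kg m².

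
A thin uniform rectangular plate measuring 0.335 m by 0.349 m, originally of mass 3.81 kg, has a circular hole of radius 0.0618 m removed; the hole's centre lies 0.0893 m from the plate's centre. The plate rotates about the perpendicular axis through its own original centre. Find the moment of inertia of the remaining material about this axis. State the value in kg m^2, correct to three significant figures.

Unpierced body about its centre: I₀ = (1/12)M(a²+b²) = (1/12)(3.81)[(0.335)² + (0.349)²] = 0.074303 kg m^2.
The removed disk has mass m = M·πr²/(ab) = (3.81)·π(0.0618)²/(0.335·0.349) = 0.391 kg (same uniform areal density).
Its moment of inertia about the rotation axis (parallel-axis theorem): I_hole = (1/2)mr² + md² = (1/2)(0.391)(0.0618)² + (0.391)(0.0893)² = 0.0038647 kg m^2.
Treating the hole as negative mass, I = I₀ − I_hole = 0.074303 − 0.0038647 = 0.070439 kg m^2.

0.0704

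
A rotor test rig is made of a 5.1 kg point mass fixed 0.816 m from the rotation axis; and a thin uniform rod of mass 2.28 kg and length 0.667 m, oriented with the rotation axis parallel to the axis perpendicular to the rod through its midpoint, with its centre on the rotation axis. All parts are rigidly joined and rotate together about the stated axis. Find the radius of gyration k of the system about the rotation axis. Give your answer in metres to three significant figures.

Point mass: I_cm = 0; centre at d = 0.816 m, so the parallel axis theorem gives I = 0 + (5.1)(0.816)² = 3.3959 kg·m².
Thin rod: I_cm = (1/12)ML² = (1/12)(2.28)(0.667)² = 0.084529 kg·m²; axis through the centre, so I = 0.084529 kg·m².
Total I = 3.4804 kg·m²; total mass M = 7.38 kg.
k = √(I/M) = √(3.4804/7.38) = 0.68673 m.

0.687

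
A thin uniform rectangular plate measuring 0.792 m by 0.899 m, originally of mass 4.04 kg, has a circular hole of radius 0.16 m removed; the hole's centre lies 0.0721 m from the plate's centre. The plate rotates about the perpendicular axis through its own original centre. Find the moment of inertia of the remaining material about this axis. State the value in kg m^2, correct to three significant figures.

Unpierced body about its centre: I₀ = (1/12)M(a²+b²) = (1/12)(4.04)[(0.792)² + (0.899)²] = 0.48327 kg m^2.
The removed disk has mass m = M·πr²/(ab) = (4.04)·π(0.16)²/(0.792·0.899) = 0.45634 kg (same uniform areal density).
Its moment of inertia about the rotation axis (parallel-axis theorem): I_hole = (1/2)mr² + md² = (1/2)(0.45634)(0.16)² + (0.45634)(0.0721)² = 0.0082134 kg m^2.
Treating the hole as negative mass, I = I₀ − I_hole = 0.48327 − 0.0082134 = 0.47506 kg m^2.

0.475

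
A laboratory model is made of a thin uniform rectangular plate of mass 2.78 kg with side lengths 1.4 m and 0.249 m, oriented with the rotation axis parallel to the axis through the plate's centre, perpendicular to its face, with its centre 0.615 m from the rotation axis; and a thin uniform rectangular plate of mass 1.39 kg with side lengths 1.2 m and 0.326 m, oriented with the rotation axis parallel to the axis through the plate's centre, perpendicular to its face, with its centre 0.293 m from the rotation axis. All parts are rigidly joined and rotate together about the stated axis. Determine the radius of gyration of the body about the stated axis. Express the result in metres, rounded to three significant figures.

Rectangular plate: I_cm = (1/12)M(a²+b²) = (1/12)(2.78)[(1.4)² + (0.249)²] = 0.46843 kg m²; centre at d = 0.615 m, so the parallel axis theorem gives I = 0.46843 + (2.78)(0.615)² = 1.5199 kg m².
Rectangular plate: I_cm = (1/12)M(a²+b²) = (1/12)(1.39)[(1.2)² + (0.326)²] = 0.17911 kg m²; centre at d = 0.293 m, so the parallel axis theorem gives I = 0.17911 + (1.39)(0.293)² = 0.29844 kg m².
Total I = 1.8183 kg m²; total mass M = 4.17 kg.
k = √(I/M) = √(1.8183/4.17) = 0.66034 m.

0.660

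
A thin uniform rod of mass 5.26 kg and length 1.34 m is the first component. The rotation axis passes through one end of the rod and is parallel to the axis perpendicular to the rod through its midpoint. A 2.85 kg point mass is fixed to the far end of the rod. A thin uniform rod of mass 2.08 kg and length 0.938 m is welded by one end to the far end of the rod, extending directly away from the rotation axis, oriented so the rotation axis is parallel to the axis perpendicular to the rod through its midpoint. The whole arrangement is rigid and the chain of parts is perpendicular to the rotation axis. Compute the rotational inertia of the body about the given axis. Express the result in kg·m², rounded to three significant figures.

Thin rod: I_cm = (1/12)ML² = (1/12)(5.26)(1.34)² = 0.78707 kg·m²; centre at d = 0.67 m, so I = I_cm + Md² gives I = 0.78707 + (5.26)(0.67)² = 3.1483 kg·m².
Point mass: I_cm = 0; centre at d = 0.67 + 0.67 = 1.34 m, so I = I_cm + Md² gives I = 0 + (2.85)(1.34)² = 5.1175 kg·m².
Thin rod: I_cm = (1/12)ML² = (1/12)(2.08)(0.938)² = 0.15251 kg·m²; centre at d = 0.67 + 0.67 + 0.469 = 1.809 m, so I = I_cm + Md² gives I = 0.15251 + (2.08)(1.809)² = 6.9593 kg·m².
Total I = 3.1483 + 5.1175 + 6.9593 = 15.225 kg·m².

15.2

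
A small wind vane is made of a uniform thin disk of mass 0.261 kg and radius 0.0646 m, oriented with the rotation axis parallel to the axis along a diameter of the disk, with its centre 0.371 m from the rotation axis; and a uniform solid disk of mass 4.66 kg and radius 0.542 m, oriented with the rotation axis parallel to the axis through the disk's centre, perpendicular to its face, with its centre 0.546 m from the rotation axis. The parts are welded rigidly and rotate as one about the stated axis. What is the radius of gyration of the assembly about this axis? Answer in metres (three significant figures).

Thin disk: I_cm = (1/4)MR² = (1/4)(0.261)(0.0646)² = 0.0002723 kg m²; centre at d = 0.371 m, so I = I_cm + Md² gives I = 0.0002723 + (0.261)(0.371)² = 0.036197 kg m².
Solid disk: I_cm = (1/2)MR² = (1/2)(4.66)(0.542)² = 0.68447 kg m²; centre at d = 0.546 m, so I = I_cm + Md² gives I = 0.68447 + (4.66)(0.546)² = 2.0737 kg m².
Total I = 2.1099 kg m²; total mass M = 4.921 kg.
k = √(I/M) = √(2.1099/4.921) = 0.65479 m.

0.655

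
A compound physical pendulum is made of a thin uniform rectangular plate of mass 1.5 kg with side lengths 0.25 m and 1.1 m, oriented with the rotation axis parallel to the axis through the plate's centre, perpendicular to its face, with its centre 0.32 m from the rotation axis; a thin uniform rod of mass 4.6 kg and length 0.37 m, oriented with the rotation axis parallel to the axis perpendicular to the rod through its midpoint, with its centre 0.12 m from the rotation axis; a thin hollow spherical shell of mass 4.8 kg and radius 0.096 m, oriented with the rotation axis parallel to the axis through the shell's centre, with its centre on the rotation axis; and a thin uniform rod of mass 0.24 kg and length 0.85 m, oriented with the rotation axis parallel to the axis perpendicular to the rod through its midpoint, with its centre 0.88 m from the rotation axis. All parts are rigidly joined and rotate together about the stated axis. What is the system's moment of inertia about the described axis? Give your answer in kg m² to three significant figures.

0.661

Rectangular plate: I_cm = (1/12)M(a²+b²) = (1/12)(1.5)[(0.25)² + (1.1)²] = 0.15906 kg m²; centre at d = 0.32 m, so the parallel axis theorem gives I = 0.15906 + (1.5)(0.32)² = 0.31266 kg m².
Thin rod: I_cm = (1/12)ML² = (1/12)(4.6)(0.37)² = 0.052478 kg m²; centre at d = 0.12 m, so the parallel axis theorem gives I = 0.052478 + (4.6)(0.12)² = 0.11872 kg m².
Spherical shell: I_cm = (2/3)MR² = (2/3)(4.8)(0.096)² = 0.029491 kg m²; axis through the centre, so I = 0.029491 kg m².
Thin rod: I_cm = (1/12)ML² = (1/12)(0.24)(0.85)² = 0.01445 kg m²; centre at d = 0.88 m, so the parallel axis theorem gives I = 0.01445 + (0.24)(0.88)² = 0.20031 kg m².
Total I = 0.31266 + 0.11872 + 0.029491 + 0.20031 = 0.66118 kg m².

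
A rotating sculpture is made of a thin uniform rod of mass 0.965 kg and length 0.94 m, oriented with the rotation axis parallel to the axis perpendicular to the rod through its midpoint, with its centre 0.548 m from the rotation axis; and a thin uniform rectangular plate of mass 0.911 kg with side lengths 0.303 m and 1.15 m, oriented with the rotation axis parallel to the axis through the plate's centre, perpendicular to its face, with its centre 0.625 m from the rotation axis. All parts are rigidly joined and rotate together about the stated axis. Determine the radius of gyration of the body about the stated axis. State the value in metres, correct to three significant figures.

0.663

Thin rod: I_cm = (1/12)ML² = (1/12)(0.965)(0.94)² = 0.071056 kg m²; centre at d = 0.548 m, so the parallel axis theorem gives I = 0.071056 + (0.965)(0.548)² = 0.36085 kg m².
Rectangular plate: I_cm = (1/12)M(a²+b²) = (1/12)(0.911)[(0.303)² + (1.15)²] = 0.10737 kg m²; centre at d = 0.625 m, so the parallel axis theorem gives I = 0.10737 + (0.911)(0.625)² = 0.46323 kg m².
Total I = 0.82408 kg m²; total mass M = 1.876 kg.
k = √(I/M) = √(0.82408/1.876) = 0.66278 m.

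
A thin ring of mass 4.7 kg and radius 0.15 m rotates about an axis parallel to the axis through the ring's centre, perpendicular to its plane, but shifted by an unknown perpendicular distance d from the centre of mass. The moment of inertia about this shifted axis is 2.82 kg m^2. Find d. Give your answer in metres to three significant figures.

0.760

About the centre-of-mass axis, I_cm = MR² = (4.7)(0.15)² = 0.10575 kg m^2.
Parallel axis theorem: I = I_cm + Md², so Md² = 2.82 − 0.10575 = 2.7142 kg m^2.
d = √(2.7142 / 4.7) = 0.75993 m.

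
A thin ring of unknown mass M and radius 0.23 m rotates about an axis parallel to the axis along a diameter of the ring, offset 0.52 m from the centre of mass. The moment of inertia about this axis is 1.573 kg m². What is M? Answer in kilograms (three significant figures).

I = I_cm + Md² = (1/2)MR² + Md² = M·[0.5·(0.23)² + (0.52)²] = M·0.29685.
So M = 1.573 / 0.29685 = 5.299 kg.

5.30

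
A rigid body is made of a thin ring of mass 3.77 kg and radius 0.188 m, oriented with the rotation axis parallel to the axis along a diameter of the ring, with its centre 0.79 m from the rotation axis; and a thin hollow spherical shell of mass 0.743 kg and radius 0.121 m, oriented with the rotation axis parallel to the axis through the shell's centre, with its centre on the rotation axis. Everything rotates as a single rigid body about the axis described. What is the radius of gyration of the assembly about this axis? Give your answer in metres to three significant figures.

Thin ring: I_cm = (1/2)MR² = (1/2)(3.77)(0.188)² = 0.066623 kg m^2; centre at d = 0.79 m, so I = I_cm + Md² gives I = 0.066623 + (3.77)(0.79)² = 2.4195 kg m^2.
Spherical shell: I_cm = (2/3)MR² = (2/3)(0.743)(0.121)² = 0.0072522 kg m^2; axis through the centre, so I = 0.0072522 kg m^2.
Total I = 2.4267 kg m^2; total mass M = 4.513 kg.
k = √(I/M) = √(2.4267/4.513) = 0.73329 m.

0.733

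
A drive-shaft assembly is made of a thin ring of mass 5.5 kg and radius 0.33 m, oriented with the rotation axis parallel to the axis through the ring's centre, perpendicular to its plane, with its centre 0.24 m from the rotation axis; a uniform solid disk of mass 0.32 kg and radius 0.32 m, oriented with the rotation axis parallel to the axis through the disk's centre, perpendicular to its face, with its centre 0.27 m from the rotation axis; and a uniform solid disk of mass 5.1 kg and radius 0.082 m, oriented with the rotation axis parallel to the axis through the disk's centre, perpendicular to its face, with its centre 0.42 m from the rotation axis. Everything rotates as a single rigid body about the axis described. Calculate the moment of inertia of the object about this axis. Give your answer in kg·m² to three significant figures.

Thin ring: I_cm = MR² = (5.5)(0.33)² = 0.59895 kg·m²; centre at d = 0.24 m, so I = I_cm + Md² gives I = 0.59895 + (5.5)(0.24)² = 0.91575 kg·m².
Solid disk: I_cm = (1/2)MR² = (1/2)(0.32)(0.32)² = 0.016384 kg·m²; centre at d = 0.27 m, so I = I_cm + Md² gives I = 0.016384 + (0.32)(0.27)² = 0.039712 kg·m².
Solid disk: I_cm = (1/2)MR² = (1/2)(5.1)(0.082)² = 0.017146 kg·m²; centre at d = 0.42 m, so I = I_cm + Md² gives I = 0.017146 + (5.1)(0.42)² = 0.91679 kg·m².
Total I = 0.91575 + 0.039712 + 0.91679 = 1.8722 kg·m².

1.87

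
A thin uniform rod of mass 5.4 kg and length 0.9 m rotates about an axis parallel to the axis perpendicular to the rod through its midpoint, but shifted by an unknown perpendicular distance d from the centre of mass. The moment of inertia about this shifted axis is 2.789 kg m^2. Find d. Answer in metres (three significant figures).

About the centre-of-mass axis, I_cm = (1/12)ML² = (1/12)(5.4)(0.9)² = 0.3645 kg m^2.
Parallel axis theorem: I = I_cm + Md², so Md² = 2.789 − 0.3645 = 2.4245 kg m^2.
d = √(2.4245 / 5.4) = 0.67006 m.

0.670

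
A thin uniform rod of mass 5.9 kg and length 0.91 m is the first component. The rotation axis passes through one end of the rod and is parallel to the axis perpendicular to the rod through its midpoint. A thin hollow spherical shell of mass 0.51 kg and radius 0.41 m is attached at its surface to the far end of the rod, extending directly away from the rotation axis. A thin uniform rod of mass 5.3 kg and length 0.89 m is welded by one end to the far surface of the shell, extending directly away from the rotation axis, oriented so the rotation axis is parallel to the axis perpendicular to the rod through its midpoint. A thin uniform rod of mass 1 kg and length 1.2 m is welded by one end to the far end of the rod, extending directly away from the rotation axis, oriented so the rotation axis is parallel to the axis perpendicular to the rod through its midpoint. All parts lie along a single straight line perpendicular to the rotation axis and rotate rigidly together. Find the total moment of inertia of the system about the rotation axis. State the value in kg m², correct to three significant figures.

Thin rod: I_cm = (1/12)ML² = (1/12)(5.9)(0.91)² = 0.40715 kg m²; centre at d = 0.455 m, so I = I_cm + Md² gives I = 0.40715 + (5.9)(0.455)² = 1.6286 kg m².
Spherical shell: I_cm = (2/3)MR² = (2/3)(0.51)(0.41)² = 0.057154 kg m²; centre at d = 0.455 + 0.455 + 0.41 = 1.32 m, so I = I_cm + Md² gives I = 0.057154 + (0.51)(1.32)² = 0.94578 kg m².
Thin rod: I_cm = (1/12)ML² = (1/12)(5.3)(0.89)² = 0.34984 kg m²; centre at d = 0.455 + 0.455 + 0.41 + 0.41 + 0.445 = 2.175 m, so I = I_cm + Md² gives I = 0.34984 + (5.3)(2.175)² = 25.422 kg m².
Thin rod: I_cm = (1/12)ML² = (1/12)(1)(1.2)² = 0.12 kg m²; centre at d = 0.455 + 0.455 + 0.41 + 0.41 + 0.445 + 0.445 + 0.6 = 3.22 m, so I = I_cm + Md² gives I = 0.12 + (1)(3.22)² = 10.488 kg m².
Total I = 1.6286 + 0.94578 + 25.422 + 10.488 = 38.485 kg m².

38.5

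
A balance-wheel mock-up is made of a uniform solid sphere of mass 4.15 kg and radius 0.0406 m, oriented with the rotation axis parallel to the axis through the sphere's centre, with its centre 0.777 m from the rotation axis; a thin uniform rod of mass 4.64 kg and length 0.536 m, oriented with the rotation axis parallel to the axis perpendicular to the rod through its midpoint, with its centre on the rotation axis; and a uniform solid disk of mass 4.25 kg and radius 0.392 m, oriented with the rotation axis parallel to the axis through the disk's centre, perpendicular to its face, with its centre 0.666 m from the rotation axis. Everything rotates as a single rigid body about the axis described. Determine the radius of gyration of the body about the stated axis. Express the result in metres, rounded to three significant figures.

0.609

Solid sphere: I_cm = (2/5)MR² = (2/5)(4.15)(0.0406)² = 0.0027363 kg m^2; centre at d = 0.777 m, so the parallel axis theorem gives I = 0.0027363 + (4.15)(0.777)² = 2.5082 kg m^2.
Thin rod: I_cm = (1/12)ML² = (1/12)(4.64)(0.536)² = 0.11109 kg m^2; axis through the centre, so I = 0.11109 kg m^2.
Solid disk: I_cm = (1/2)MR² = (1/2)(4.25)(0.392)² = 0.32654 kg m^2; centre at d = 0.666 m, so the parallel axis theorem gives I = 0.32654 + (4.25)(0.666)² = 2.2116 kg m^2.
Total I = 4.8309 kg m^2; total mass M = 13.04 kg.
k = √(I/M) = √(4.8309/13.04) = 0.60866 m.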